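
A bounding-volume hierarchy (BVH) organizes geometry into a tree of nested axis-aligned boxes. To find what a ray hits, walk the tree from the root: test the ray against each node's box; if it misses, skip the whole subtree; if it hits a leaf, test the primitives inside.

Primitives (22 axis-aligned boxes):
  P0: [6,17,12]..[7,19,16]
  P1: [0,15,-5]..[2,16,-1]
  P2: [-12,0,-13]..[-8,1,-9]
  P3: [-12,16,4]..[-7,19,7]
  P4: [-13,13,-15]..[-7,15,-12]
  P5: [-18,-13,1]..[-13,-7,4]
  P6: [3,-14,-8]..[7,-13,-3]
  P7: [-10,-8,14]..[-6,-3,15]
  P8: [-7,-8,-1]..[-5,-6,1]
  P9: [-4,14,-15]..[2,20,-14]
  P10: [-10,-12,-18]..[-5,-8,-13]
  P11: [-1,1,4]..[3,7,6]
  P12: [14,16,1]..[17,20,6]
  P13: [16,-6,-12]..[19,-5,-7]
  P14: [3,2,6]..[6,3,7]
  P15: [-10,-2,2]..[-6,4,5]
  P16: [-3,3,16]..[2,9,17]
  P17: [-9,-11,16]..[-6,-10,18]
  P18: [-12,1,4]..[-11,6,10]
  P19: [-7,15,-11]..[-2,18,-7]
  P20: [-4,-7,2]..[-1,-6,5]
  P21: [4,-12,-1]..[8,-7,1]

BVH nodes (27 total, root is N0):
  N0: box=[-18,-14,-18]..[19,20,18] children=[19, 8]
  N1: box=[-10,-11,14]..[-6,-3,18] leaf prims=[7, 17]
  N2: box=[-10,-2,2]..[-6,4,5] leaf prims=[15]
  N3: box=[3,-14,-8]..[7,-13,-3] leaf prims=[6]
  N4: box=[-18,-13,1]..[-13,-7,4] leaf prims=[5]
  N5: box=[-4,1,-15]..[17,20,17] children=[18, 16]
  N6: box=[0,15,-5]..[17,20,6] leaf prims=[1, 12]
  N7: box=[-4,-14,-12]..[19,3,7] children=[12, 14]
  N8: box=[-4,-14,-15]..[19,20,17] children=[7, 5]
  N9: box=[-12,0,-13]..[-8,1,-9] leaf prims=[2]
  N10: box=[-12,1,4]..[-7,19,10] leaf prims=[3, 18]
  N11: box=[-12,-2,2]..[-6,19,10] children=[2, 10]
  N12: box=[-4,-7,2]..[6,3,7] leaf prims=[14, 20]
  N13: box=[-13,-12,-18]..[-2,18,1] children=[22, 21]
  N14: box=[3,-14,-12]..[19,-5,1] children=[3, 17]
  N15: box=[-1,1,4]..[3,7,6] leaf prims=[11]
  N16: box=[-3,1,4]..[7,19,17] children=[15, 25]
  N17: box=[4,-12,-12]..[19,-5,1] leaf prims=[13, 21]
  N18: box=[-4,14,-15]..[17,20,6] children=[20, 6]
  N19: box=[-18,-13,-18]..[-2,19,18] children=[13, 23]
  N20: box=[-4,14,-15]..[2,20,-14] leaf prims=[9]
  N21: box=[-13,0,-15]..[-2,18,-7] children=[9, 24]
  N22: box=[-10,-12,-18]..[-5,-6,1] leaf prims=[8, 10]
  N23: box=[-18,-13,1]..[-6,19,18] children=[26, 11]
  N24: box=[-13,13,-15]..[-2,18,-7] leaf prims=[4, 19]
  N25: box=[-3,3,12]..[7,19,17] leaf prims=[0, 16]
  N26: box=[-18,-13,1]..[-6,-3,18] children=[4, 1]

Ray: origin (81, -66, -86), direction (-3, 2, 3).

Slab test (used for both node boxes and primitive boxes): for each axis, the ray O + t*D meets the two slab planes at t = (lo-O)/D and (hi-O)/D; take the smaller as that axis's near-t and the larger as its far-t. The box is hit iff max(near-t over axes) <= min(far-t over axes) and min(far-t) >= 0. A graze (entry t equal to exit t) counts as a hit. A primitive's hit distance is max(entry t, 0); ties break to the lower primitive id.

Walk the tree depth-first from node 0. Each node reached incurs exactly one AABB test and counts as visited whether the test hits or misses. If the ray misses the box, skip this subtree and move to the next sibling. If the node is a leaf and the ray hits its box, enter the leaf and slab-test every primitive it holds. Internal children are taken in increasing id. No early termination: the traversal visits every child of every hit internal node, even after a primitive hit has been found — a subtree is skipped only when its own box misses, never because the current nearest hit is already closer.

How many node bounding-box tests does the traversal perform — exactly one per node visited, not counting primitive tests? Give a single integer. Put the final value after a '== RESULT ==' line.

Walk:
N0 x:[62/3,33] y:[26,43] z:[68/3,104/3] -> hit [26,33], descend [8, 19]
  N8 x:[62/3,85/3] y:[26,43] z:[71/3,103/3] -> hit [26,85/3], descend [5, 7]
    N5 x:[64/3,85/3] y:[67/2,43] z:[71/3,103/3] -> miss, prune
    N7 x:[62/3,85/3] y:[26,69/2] z:[74/3,31] -> hit [26,85/3], descend [12, 14]
      N12 x:[25,85/3] y:[59/2,69/2] z:[88/3,31] -> miss, prune
      N14 x:[62/3,26] y:[26,61/2] z:[74/3,29] -> hit [26,26], descend [3, 17]
        N3 x:[74/3,26] y:[26,53/2] z:[26,83/3] -> hit [26,26] leaf, test {P6@t=26}
        N17 x:[62/3,77/3] y:[27,61/2] z:[74/3,29] -> miss, prune
  N19 x:[83/3,33] y:[53/2,85/2] z:[68/3,104/3] -> hit [83/3,33], descend [13, 23]
    N13 x:[83/3,94/3] y:[27,42] z:[68/3,29] -> hit [83/3,29], descend [21, 22]
      N21 x:[83/3,94/3] y:[33,42] z:[71/3,79/3] -> miss, prune
      N22 x:[86/3,91/3] y:[27,30] z:[68/3,29] -> hit [86/3,29] leaf, test {P8@t=29, P10(miss)}
    N23 x:[29,33] y:[53/2,85/2] z:[29,104/3] -> hit [29,33], descend [11, 26]
      N11 x:[29,31] y:[32,85/2] z:[88/3,32] -> miss, prune
      N26 x:[29,33] y:[53/2,63/2] z:[29,104/3] -> hit [29,63/2], descend [1, 4]
        N1 x:[29,91/3] y:[55/2,63/2] z:[100/3,104/3] -> miss, prune
        N4 x:[94/3,33] y:[53/2,59/2] z:[29,30] -> miss, prune

Visited [0, 8, 5, 7, 12, 14, 3, 17, 19, 13, 21, 22, 23, 11, 26, 1, 4]. Tests: 17 box, 2 leaf. Nearest: P6.

== RESULT ==
17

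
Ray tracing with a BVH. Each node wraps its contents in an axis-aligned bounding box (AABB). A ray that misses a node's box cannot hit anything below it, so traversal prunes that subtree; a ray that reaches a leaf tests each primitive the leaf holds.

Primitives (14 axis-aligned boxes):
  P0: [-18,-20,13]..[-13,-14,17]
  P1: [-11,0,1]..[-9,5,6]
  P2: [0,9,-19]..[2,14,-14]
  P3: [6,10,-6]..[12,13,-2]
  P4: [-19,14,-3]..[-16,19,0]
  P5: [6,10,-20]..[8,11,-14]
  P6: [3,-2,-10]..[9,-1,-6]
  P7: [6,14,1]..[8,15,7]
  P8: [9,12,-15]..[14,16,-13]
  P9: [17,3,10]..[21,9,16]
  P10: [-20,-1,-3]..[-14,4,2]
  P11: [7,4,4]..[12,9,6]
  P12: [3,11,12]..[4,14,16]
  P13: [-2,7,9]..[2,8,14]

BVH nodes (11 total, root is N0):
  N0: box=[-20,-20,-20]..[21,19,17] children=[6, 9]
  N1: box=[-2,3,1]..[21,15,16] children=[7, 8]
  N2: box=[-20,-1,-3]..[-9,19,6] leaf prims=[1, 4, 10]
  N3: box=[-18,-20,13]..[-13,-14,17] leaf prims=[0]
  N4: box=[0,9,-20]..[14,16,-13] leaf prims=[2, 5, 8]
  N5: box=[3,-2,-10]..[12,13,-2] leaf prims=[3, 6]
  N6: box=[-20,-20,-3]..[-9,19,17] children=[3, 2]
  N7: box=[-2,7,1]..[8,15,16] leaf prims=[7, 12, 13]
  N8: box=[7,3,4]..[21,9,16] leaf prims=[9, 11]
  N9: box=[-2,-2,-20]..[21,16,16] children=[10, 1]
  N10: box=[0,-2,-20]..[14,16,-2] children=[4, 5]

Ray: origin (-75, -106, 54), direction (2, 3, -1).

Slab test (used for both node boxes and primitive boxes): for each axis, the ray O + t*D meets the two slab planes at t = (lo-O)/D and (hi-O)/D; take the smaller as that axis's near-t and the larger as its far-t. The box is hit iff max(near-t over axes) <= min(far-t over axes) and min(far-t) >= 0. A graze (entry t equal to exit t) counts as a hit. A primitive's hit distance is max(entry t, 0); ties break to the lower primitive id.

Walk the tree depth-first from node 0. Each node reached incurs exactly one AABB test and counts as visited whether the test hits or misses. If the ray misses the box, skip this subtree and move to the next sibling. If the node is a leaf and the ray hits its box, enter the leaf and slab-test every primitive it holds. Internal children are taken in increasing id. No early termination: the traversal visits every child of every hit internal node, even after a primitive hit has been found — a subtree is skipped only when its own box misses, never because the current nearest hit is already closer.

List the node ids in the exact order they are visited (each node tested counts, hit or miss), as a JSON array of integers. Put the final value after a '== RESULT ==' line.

Walk:
N0 x:[55/2,48] y:[86/3,125/3] z:[37,74] -> hit [37,125/3], descend [6, 9]
  N6 x:[55/2,33] y:[86/3,125/3] z:[37,57] -> miss, prune
  N9 x:[73/2,48] y:[104/3,122/3] z:[38,74] -> hit [38,122/3], descend [1, 10]
    N1 x:[73/2,48] y:[109/3,121/3] z:[38,53] -> hit [38,121/3], descend [7, 8]
      N7 x:[73/2,83/2] y:[113/3,121/3] z:[38,53] -> hit [38,121/3] leaf, test {P7(miss), P12@t=39, P13(miss)}
      N8 x:[41,48] y:[109/3,115/3] z:[38,50] -> miss, prune
    N10 x:[75/2,89/2] y:[104/3,122/3] z:[56,74] -> miss, prune

order=[0, 6, 9, 1, 7, 8, 10]  |boxes|=7  |leaves|=1  hit=P12

== RESULT ==
[0, 6, 9, 1, 7, 8, 10]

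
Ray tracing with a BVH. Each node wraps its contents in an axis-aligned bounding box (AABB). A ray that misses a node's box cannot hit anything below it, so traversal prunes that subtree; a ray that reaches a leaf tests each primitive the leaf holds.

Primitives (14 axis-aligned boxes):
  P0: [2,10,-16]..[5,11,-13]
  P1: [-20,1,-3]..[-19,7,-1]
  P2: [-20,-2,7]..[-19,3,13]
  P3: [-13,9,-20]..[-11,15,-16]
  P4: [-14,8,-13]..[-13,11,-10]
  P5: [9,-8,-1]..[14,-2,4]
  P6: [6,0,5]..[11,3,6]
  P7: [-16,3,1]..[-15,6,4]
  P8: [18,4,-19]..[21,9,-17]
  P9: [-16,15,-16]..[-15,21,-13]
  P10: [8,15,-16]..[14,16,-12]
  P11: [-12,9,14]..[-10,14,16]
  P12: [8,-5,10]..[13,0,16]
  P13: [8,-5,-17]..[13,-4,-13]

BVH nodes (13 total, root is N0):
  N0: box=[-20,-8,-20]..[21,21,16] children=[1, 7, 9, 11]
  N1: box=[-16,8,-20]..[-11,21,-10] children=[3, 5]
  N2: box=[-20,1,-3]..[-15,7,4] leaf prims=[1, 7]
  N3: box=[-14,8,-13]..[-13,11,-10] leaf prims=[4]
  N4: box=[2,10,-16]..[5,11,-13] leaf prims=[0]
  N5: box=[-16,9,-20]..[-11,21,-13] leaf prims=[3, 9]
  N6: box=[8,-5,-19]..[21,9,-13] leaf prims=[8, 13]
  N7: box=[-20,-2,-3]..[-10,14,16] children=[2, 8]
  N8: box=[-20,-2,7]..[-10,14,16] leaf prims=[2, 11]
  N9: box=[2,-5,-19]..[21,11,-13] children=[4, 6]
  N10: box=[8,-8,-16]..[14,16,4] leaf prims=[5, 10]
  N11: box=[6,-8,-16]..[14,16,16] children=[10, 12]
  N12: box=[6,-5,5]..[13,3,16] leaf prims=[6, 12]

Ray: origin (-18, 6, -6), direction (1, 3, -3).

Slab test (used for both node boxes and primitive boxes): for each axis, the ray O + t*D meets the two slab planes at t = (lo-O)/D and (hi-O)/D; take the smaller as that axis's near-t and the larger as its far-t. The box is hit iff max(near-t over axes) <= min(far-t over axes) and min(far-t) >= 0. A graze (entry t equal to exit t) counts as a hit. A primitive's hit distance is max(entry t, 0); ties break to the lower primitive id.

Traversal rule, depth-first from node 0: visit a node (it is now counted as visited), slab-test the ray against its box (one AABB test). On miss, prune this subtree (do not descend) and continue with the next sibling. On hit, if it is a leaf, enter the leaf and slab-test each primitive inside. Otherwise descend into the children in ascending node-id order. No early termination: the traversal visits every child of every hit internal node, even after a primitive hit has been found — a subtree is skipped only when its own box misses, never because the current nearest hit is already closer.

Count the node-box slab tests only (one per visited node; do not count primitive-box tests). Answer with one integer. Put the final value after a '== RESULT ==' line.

Traverse from the root:
N0 x:[-2,39] y:[-14/3,5] z:[-22/3,14/3] -> hit [-2,14/3], descend [1, 7, 9, 11]
  N1 x:[2,7] y:[2/3,5] z:[4/3,14/3] -> hit [2,14/3], descend [3, 5]
    N3 x:[4,5] y:[2/3,5/3] z:[4/3,7/3] -> miss, prune
    N5 x:[2,7] y:[1,5] z:[7/3,14/3] -> hit [7/3,14/3] leaf, test {P3(miss), P9@t=3}
  N7 x:[-2,8] y:[-8/3,8/3] z:[-22/3,-1] -> miss, prune
  N9 x:[20,39] y:[-11/3,5/3] z:[7/3,13/3] -> miss, prune
  N11 x:[24,32] y:[-14/3,10/3] z:[-22/3,10/3] -> miss, prune

7 AABB tests over nodes [0, 1, 3, 5, 7, 9, 11]; 1 leaf entered; closest P9.

== RESULT ==
7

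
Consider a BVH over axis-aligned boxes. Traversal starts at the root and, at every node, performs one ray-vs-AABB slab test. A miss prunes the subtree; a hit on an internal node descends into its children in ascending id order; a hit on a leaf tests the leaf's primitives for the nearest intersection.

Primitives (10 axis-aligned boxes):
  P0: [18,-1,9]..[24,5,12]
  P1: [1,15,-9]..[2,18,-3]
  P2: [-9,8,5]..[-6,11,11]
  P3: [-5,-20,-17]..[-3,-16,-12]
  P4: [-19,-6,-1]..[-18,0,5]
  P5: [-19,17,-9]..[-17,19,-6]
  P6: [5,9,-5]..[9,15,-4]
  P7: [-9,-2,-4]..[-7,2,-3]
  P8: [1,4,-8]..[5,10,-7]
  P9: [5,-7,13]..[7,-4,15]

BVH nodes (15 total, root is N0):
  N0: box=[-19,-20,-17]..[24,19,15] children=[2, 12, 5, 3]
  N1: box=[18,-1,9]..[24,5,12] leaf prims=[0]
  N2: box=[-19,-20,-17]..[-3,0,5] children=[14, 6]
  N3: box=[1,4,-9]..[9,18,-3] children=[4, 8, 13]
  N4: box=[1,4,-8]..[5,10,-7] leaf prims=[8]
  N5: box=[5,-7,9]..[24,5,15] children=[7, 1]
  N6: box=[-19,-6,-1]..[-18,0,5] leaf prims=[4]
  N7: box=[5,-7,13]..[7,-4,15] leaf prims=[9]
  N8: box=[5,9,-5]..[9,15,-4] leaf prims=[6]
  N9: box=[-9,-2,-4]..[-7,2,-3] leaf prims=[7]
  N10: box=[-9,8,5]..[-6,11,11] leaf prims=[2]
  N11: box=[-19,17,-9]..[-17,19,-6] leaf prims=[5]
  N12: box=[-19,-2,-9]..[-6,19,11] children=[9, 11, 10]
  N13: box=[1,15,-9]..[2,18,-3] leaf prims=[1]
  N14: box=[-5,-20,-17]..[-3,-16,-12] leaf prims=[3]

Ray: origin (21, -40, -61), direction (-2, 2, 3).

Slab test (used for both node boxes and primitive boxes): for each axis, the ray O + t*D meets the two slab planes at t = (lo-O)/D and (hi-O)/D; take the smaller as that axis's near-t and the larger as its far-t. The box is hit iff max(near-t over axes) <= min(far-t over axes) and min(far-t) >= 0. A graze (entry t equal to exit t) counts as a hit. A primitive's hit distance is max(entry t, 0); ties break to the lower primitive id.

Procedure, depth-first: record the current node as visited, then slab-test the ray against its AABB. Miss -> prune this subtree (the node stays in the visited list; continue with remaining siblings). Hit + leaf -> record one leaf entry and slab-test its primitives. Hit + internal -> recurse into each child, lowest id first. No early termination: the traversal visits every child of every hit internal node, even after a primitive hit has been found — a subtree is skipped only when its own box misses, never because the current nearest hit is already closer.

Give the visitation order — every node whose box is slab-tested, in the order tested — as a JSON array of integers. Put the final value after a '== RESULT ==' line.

Walk:
N0 x:[-3/2,20] y:[10,59/2] z:[44/3,76/3] -> hit [44/3,20], descend [2, 3, 5, 12]
  N2 x:[12,20] y:[10,20] z:[44/3,22] -> hit [44/3,20], descend [6, 14]
    N6 x:[39/2,20] y:[17,20] z:[20,22] -> hit [20,20] leaf, test {P4@t=20}
    N14 x:[12,13] y:[10,12] z:[44/3,49/3] -> miss, prune
  N3 x:[6,10] y:[22,29] z:[52/3,58/3] -> miss, prune
  N5 x:[-3/2,8] y:[33/2,45/2] z:[70/3,76/3] -> miss, prune
  N12 x:[27/2,20] y:[19,59/2] z:[52/3,24] -> hit [19,20], descend [9, 10, 11]
    N9 x:[14,15] y:[19,21] z:[19,58/3] -> miss, prune
    N10 x:[27/2,15] y:[24,51/2] z:[22,24] -> miss, prune
    N11 x:[19,20] y:[57/2,59/2] z:[52/3,55/3] -> miss, prune

Summary -> nodes [0, 2, 6, 14, 3, 5, 12, 9, 10, 11]; box-tests=10; leaf-entries=1; first=P4

== RESULT ==
[0, 2, 6, 14, 3, 5, 12, 9, 10, 11]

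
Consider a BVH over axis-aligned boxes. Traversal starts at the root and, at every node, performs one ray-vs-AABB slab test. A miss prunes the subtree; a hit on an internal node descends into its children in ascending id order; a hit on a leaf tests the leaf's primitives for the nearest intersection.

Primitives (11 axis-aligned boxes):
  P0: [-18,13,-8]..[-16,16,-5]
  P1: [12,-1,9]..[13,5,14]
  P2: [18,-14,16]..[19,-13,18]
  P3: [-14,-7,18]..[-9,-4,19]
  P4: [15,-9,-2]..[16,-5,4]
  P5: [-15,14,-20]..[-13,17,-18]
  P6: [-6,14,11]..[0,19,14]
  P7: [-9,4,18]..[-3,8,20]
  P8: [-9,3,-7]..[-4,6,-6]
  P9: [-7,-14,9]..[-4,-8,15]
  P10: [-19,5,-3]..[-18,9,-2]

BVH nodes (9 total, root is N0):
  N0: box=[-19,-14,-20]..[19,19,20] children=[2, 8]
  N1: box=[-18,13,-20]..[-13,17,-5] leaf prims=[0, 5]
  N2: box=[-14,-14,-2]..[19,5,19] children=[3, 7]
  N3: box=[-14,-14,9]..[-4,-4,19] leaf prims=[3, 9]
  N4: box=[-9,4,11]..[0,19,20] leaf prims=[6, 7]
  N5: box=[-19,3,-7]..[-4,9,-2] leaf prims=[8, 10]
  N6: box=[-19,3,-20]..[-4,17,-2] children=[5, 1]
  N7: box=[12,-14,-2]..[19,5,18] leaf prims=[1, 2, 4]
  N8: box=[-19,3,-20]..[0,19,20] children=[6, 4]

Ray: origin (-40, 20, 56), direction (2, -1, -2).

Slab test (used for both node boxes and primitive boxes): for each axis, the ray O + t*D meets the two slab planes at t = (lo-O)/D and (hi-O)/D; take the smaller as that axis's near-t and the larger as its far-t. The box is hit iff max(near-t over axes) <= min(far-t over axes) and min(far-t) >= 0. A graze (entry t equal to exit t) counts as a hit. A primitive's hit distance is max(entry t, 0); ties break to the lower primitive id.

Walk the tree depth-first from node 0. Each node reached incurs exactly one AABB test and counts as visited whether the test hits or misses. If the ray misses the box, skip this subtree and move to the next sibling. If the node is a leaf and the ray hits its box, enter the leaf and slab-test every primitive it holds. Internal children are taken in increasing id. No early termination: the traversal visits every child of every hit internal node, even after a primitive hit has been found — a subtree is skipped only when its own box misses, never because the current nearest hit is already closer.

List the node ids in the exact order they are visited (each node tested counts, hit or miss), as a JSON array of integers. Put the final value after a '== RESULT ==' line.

Trace the traversal:
N0 x:[21/2,59/2] y:[1,34] z:[18,38] -> hit [18,59/2], descend [2, 8]
  N2 x:[13,59/2] y:[15,34] z:[37/2,29] -> hit [37/2,29], descend [3, 7]
    N3 x:[13,18] y:[24,34] z:[37/2,47/2] -> miss, prune
    N7 x:[26,59/2] y:[15,34] z:[19,29] -> hit [26,29] leaf, test {P1(miss), P2(miss), P4@t=55/2}
  N8 x:[21/2,20] y:[1,17] z:[18,38] -> miss, prune

Visited [0, 2, 3, 7, 8]. Tests: 5 box, 1 leaf. Nearest: P4.

== RESULT ==
[0, 2, 3, 7, 8]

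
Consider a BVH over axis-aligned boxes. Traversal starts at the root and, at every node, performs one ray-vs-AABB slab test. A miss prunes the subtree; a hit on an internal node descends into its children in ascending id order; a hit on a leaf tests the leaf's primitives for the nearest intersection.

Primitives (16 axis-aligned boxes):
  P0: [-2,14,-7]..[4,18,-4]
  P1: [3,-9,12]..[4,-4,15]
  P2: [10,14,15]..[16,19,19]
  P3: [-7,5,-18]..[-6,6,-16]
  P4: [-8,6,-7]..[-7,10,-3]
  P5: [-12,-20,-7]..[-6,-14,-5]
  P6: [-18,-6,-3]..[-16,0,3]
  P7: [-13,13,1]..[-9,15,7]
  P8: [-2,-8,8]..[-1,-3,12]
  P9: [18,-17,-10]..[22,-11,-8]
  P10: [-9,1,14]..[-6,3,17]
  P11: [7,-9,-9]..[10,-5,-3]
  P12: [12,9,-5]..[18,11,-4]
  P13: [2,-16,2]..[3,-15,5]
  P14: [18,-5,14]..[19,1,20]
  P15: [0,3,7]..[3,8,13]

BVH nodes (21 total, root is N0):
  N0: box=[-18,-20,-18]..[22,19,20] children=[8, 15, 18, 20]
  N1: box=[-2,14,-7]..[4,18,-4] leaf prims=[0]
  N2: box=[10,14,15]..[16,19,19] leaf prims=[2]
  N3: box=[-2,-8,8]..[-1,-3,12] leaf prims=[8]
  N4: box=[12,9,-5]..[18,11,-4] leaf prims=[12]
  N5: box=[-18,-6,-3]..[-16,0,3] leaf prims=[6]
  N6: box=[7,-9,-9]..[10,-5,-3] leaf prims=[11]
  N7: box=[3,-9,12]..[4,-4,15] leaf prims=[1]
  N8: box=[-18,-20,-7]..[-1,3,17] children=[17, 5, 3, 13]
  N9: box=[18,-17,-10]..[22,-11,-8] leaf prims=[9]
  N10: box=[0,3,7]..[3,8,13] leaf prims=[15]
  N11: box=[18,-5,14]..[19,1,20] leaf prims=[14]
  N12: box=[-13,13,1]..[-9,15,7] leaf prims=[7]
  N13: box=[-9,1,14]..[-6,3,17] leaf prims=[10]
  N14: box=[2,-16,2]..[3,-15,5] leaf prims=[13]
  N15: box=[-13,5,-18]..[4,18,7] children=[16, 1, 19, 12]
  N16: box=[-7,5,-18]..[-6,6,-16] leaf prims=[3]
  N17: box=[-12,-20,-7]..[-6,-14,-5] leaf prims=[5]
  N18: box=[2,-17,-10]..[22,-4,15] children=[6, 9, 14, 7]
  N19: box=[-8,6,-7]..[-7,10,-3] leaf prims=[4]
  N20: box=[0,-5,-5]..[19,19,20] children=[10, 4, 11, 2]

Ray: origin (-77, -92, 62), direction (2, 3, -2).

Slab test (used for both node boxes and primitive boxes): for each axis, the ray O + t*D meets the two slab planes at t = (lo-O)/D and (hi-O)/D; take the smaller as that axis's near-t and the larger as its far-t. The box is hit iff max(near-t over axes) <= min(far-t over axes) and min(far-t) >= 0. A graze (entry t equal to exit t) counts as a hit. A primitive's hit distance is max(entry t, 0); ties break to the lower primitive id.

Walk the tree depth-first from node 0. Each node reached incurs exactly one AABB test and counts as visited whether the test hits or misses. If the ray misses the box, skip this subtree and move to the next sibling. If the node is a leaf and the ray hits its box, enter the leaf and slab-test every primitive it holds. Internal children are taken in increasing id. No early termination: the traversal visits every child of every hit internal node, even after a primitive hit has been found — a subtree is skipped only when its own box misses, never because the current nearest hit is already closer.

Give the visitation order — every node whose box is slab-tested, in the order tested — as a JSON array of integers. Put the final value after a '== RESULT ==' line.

Trace the traversal:
N0 x:[59/2,99/2] y:[24,37] z:[21,40] -> hit [59/2,37], descend [8, 15, 18, 20]
  N8 x:[59/2,38] y:[24,95/3] z:[45/2,69/2] -> hit [59/2,95/3], descend [3, 5, 13, 17]
    N3 x:[75/2,38] y:[28,89/3] z:[25,27] -> miss, prune
    N5 x:[59/2,61/2] y:[86/3,92/3] z:[59/2,65/2] -> hit [59/2,61/2] leaf, test {P6@t=59/2}
    N13 x:[34,71/2] y:[31,95/3] z:[45/2,24] -> miss, prune
    N17 x:[65/2,71/2] y:[24,26] z:[67/2,69/2] -> miss, prune
  N15 x:[32,81/2] y:[97/3,110/3] z:[55/2,40] -> hit [97/3,110/3], descend [1, 12, 16, 19]
    N1 x:[75/2,81/2] y:[106/3,110/3] z:[33,69/2] -> miss, prune
    N12 x:[32,34] y:[35,107/3] z:[55/2,61/2] -> miss, prune
    N16 x:[35,71/2] y:[97/3,98/3] z:[39,40] -> miss, prune
    N19 x:[69/2,35] y:[98/3,34] z:[65/2,69/2] -> miss, prune
  N18 x:[79/2,99/2] y:[25,88/3] z:[47/2,36] -> miss, prune
  N20 x:[77/2,48] y:[29,37] z:[21,67/2] -> miss, prune

Summary -> nodes [0, 8, 3, 5, 13, 17, 15, 1, 12, 16, 19, 18, 20]; box-tests=13; leaf-entries=1; first=P6

== RESULT ==
[0, 8, 3, 5, 13, 17, 15, 1, 12, 16, 19, 18, 20]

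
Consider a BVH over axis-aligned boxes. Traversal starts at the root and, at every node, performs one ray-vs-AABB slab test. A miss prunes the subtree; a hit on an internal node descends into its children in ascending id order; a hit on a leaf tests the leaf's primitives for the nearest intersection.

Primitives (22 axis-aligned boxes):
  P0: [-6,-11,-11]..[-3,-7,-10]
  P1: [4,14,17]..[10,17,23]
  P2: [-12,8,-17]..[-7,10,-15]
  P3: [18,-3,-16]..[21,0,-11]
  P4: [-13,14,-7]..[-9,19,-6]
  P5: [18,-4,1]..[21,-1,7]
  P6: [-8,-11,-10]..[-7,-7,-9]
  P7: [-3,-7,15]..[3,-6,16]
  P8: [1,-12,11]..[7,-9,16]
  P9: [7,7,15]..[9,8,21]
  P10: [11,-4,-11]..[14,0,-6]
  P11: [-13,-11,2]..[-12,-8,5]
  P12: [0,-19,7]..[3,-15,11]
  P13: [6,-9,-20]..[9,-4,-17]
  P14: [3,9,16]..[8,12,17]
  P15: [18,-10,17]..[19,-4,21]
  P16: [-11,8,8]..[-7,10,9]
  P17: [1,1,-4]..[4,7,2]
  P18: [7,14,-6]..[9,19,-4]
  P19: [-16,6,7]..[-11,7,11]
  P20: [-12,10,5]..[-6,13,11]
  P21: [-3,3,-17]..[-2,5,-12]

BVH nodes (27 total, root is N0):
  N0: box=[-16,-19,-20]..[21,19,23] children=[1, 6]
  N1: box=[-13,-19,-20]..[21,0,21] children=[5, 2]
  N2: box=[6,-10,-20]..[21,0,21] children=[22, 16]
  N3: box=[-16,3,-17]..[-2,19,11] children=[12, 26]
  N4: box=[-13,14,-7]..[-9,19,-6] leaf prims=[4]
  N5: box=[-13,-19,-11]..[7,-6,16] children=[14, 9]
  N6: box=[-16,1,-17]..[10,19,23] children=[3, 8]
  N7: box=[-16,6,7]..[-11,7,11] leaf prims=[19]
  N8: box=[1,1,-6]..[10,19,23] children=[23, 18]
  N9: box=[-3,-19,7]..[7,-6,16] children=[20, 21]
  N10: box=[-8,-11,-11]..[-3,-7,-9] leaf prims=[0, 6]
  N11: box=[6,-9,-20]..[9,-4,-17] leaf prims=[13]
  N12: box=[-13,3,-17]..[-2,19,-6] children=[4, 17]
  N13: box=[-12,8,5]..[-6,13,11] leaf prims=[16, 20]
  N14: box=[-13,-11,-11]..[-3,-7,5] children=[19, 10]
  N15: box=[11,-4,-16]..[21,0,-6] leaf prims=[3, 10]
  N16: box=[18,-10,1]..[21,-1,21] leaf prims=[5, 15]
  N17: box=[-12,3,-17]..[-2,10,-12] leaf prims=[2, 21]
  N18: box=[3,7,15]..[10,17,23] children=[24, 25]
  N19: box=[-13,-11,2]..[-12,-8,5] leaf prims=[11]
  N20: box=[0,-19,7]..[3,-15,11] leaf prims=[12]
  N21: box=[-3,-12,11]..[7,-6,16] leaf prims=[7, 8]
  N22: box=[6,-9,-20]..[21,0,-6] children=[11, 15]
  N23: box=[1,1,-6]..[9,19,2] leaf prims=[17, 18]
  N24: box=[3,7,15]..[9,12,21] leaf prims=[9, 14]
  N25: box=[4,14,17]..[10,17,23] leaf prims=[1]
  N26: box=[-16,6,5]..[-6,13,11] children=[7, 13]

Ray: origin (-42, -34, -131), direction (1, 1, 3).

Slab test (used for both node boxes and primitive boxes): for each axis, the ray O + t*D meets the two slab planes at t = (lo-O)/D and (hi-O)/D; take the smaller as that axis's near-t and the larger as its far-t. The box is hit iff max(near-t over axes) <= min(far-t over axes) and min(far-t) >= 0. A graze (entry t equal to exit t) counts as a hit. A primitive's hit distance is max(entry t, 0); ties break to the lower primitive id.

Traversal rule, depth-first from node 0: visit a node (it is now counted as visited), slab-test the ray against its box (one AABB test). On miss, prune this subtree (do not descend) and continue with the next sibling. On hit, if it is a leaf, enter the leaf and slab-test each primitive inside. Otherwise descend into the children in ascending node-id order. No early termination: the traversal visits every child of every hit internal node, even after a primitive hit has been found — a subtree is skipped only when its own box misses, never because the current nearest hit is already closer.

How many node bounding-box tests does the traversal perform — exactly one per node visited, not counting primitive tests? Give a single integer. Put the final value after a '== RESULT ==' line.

Trace the traversal:
N0 x:[26,63] y:[15,53] z:[37,154/3] -> hit [37,154/3], descend [1, 6]
  N1 x:[29,63] y:[15,34] z:[37,152/3] -> miss, prune
  N6 x:[26,52] y:[35,53] z:[38,154/3] -> hit [38,154/3], descend [3, 8]
    N3 x:[26,40] y:[37,53] z:[38,142/3] -> hit [38,40], descend [12, 26]
      N12 x:[29,40] y:[37,53] z:[38,125/3] -> hit [38,40], descend [4, 17]
        N4 x:[29,33] y:[48,53] z:[124/3,125/3] -> miss, prune
        N17 x:[30,40] y:[37,44] z:[38,119/3] -> hit [38,119/3] leaf, test {P2(miss), P21@t=39}
      N26 x:[26,36] y:[40,47] z:[136/3,142/3] -> miss, prune
    N8 x:[43,52] y:[35,53] z:[125/3,154/3] -> hit [43,154/3], descend [18, 23]
      N18 x:[45,52] y:[41,51] z:[146/3,154/3] -> hit [146/3,51], descend [24, 25]
        N24 x:[45,51] y:[41,46] z:[146/3,152/3] -> miss, prune
        N25 x:[46,52] y:[48,51] z:[148/3,154/3] -> hit [148/3,51] leaf, test {P1@t=148/3}
      N23 x:[43,51] y:[35,53] z:[125/3,133/3] -> hit [43,133/3] leaf, test {P17(miss), P18(miss)}

order=[0, 1, 6, 3, 12, 4, 17, 26, 8, 18, 24, 25, 23]  |boxes|=13  |leaves|=3  hit=P21

== RESULT ==
13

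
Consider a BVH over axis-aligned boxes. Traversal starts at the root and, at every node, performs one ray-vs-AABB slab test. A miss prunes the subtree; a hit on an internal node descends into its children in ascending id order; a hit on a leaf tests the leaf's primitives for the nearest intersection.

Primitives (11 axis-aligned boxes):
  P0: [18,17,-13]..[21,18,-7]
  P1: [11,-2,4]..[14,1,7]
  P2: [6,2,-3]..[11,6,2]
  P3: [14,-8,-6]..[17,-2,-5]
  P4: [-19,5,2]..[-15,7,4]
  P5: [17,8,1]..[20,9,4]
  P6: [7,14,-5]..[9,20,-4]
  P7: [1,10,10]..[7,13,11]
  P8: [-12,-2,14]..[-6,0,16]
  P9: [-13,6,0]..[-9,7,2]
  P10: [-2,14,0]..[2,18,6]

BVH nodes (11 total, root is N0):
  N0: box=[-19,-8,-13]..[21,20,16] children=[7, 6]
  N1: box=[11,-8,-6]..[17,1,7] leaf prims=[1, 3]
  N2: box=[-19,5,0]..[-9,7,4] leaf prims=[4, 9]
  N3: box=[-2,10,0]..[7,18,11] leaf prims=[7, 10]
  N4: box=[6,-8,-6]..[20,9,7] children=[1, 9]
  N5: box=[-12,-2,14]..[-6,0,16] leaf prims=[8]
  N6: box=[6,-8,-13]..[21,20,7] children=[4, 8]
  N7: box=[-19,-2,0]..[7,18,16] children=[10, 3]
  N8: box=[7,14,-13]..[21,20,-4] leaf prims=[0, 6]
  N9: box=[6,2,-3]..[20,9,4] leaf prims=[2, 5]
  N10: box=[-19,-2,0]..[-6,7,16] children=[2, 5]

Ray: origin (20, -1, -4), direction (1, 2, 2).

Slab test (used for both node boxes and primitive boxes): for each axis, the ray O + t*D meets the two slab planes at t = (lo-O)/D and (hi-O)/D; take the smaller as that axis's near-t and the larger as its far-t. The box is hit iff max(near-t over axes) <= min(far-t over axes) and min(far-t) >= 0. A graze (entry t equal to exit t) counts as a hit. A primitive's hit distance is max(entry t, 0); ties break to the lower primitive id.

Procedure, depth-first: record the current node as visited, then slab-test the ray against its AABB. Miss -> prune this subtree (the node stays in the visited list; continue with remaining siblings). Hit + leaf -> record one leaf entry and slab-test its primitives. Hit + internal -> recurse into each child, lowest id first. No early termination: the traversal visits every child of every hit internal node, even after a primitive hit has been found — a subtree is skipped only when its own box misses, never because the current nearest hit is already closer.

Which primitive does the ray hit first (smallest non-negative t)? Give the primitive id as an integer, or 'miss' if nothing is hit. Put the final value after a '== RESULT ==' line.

Traverse from the root:
N0 x:[-39,1] y:[-7/2,21/2] z:[-9/2,10] -> hit [-7/2,1], descend [6, 7]
  N6 x:[-14,1] y:[-7/2,21/2] z:[-9/2,11/2] -> hit [-7/2,1], descend [4, 8]
    N4 x:[-14,0] y:[-7/2,5] z:[-1,11/2] -> hit [-1,0], descend [1, 9]
      N1 x:[-9,-3] y:[-7/2,1] z:[-1,11/2] -> miss, prune
      N9 x:[-14,0] y:[3/2,5] z:[1/2,4] -> miss, prune
    N8 x:[-13,1] y:[15/2,21/2] z:[-9/2,0] -> miss, prune
  N7 x:[-39,-13] y:[-1/2,19/2] z:[2,10] -> miss, prune

Summary -> nodes [0, 6, 4, 1, 9, 8, 7]; box-tests=7; leaf-entries=0; first=miss

== RESULT ==
miss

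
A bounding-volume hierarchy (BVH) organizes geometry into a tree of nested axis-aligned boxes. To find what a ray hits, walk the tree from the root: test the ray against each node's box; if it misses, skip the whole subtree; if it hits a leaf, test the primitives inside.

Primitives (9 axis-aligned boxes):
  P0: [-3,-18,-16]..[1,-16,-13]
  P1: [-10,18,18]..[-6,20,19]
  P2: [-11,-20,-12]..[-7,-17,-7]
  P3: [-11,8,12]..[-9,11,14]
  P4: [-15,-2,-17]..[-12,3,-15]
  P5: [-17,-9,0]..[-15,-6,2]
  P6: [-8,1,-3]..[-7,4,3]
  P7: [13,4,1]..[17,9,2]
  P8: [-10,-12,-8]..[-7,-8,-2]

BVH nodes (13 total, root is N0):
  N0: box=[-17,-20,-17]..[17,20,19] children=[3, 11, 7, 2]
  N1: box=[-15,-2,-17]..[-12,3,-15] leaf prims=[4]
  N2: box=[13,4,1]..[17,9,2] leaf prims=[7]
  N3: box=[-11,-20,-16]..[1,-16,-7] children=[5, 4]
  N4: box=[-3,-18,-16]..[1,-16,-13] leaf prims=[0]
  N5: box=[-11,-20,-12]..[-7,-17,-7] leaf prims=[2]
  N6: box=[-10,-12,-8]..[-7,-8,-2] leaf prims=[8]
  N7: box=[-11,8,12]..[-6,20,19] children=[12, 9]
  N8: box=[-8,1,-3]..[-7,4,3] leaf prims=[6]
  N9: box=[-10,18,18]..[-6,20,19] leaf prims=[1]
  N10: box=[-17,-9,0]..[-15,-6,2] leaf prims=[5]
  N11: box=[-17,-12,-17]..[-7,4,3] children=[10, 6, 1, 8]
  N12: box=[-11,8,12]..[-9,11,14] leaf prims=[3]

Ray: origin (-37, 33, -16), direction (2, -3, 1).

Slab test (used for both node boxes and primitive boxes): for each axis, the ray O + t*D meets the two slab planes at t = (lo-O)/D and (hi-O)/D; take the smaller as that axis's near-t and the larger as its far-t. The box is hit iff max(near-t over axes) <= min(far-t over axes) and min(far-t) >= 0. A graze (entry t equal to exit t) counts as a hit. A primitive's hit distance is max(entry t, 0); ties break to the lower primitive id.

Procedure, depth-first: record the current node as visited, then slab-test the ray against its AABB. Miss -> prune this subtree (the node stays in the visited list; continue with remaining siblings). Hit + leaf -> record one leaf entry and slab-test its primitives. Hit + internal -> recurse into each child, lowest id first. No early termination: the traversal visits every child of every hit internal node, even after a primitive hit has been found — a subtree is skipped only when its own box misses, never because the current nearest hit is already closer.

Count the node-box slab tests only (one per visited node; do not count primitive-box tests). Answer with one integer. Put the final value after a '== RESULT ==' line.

Traverse from the root:
N0 x:[10,27] y:[13/3,53/3] z:[-1,35] -> hit [10,53/3], descend [2, 3, 7, 11]
  N2 x:[25,27] y:[8,29/3] z:[17,18] -> miss, prune
  N3 x:[13,19] y:[49/3,53/3] z:[0,9] -> miss, prune
  N7 x:[13,31/2] y:[13/3,25/3] z:[28,35] -> miss, prune
  N11 x:[10,15] y:[29/3,15] z:[-1,19] -> hit [10,15], descend [1, 6, 8, 10]
    N1 x:[11,25/2] y:[10,35/3] z:[-1,1] -> miss, prune
    N6 x:[27/2,15] y:[41/3,15] z:[8,14] -> hit [41/3,14] leaf, test {P8@t=41/3}
    N8 x:[29/2,15] y:[29/3,32/3] z:[13,19] -> miss, prune
    N10 x:[10,11] y:[13,14] z:[16,18] -> miss, prune

9 AABB tests over nodes [0, 2, 3, 7, 11, 1, 6, 8, 10]; 1 leaf entered; closest P8.

== RESULT ==
9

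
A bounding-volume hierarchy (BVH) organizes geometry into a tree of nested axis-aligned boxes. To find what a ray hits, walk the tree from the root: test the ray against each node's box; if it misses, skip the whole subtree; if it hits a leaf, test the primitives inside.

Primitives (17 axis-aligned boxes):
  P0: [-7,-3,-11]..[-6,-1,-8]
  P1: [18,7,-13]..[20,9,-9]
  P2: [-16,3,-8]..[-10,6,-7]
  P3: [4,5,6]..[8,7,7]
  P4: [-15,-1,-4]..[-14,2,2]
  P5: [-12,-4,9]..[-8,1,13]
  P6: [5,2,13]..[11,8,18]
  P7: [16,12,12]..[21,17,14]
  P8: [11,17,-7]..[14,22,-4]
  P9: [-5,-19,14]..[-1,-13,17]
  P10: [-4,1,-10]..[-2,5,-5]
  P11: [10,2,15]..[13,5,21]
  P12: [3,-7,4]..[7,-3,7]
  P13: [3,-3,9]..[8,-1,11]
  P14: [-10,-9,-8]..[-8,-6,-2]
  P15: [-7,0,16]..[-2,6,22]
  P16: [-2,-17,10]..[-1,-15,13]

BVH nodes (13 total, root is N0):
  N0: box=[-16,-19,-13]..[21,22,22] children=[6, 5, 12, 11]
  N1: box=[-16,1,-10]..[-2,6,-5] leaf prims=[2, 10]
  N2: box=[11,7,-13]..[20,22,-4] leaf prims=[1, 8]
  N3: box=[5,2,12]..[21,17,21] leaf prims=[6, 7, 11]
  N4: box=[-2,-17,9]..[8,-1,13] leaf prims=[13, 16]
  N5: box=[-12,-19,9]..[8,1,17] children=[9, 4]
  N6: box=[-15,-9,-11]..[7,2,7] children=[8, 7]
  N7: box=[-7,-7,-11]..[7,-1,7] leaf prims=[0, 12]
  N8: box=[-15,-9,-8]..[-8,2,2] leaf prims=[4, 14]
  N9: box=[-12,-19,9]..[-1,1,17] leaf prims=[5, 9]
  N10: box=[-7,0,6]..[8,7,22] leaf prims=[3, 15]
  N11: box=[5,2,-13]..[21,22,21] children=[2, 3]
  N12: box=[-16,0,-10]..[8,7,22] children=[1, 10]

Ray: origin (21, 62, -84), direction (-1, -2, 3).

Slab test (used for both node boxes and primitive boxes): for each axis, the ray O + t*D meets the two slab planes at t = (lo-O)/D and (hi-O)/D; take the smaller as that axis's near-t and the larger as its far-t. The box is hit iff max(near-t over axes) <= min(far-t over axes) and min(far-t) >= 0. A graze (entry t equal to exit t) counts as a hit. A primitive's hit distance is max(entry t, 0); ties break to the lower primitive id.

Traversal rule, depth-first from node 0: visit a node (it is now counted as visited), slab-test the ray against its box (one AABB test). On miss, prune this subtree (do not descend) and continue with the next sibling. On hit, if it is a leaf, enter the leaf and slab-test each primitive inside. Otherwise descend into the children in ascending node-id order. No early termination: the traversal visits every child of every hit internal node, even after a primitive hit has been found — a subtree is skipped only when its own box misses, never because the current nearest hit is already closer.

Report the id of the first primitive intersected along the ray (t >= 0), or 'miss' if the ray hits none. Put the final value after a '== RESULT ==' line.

Traverse from the root:
N0 x:[0,37] y:[20,81/2] z:[71/3,106/3] -> hit [71/3,106/3], descend [5, 6, 11, 12]
  N5 x:[13,33] y:[61/2,81/2] z:[31,101/3] -> hit [31,33], descend [4, 9]
    N4 x:[13,23] y:[63/2,79/2] z:[31,97/3] -> miss, prune
    N9 x:[22,33] y:[61/2,81/2] z:[31,101/3] -> hit [31,33] leaf, test {P5@t=31, P9(miss)}
  N6 x:[14,36] y:[30,71/2] z:[73/3,91/3] -> hit [30,91/3], descend [7, 8]
    N7 x:[14,28] y:[63/2,69/2] z:[73/3,91/3] -> miss, prune
    N8 x:[29,36] y:[30,71/2] z:[76/3,86/3] -> miss, prune
  N11 x:[0,16] y:[20,30] z:[71/3,35] -> miss, prune
  N12 x:[13,37] y:[55/2,31] z:[74/3,106/3] -> hit [55/2,31], descend [1, 10]
    N1 x:[23,37] y:[28,61/2] z:[74/3,79/3] -> miss, prune
    N10 x:[13,28] y:[55/2,31] z:[30,106/3] -> miss, prune

11 AABB tests over nodes [0, 5, 4, 9, 6, 7, 8, 11, 12, 1, 10]; 1 leaf entered; closest P5.

== RESULT ==
5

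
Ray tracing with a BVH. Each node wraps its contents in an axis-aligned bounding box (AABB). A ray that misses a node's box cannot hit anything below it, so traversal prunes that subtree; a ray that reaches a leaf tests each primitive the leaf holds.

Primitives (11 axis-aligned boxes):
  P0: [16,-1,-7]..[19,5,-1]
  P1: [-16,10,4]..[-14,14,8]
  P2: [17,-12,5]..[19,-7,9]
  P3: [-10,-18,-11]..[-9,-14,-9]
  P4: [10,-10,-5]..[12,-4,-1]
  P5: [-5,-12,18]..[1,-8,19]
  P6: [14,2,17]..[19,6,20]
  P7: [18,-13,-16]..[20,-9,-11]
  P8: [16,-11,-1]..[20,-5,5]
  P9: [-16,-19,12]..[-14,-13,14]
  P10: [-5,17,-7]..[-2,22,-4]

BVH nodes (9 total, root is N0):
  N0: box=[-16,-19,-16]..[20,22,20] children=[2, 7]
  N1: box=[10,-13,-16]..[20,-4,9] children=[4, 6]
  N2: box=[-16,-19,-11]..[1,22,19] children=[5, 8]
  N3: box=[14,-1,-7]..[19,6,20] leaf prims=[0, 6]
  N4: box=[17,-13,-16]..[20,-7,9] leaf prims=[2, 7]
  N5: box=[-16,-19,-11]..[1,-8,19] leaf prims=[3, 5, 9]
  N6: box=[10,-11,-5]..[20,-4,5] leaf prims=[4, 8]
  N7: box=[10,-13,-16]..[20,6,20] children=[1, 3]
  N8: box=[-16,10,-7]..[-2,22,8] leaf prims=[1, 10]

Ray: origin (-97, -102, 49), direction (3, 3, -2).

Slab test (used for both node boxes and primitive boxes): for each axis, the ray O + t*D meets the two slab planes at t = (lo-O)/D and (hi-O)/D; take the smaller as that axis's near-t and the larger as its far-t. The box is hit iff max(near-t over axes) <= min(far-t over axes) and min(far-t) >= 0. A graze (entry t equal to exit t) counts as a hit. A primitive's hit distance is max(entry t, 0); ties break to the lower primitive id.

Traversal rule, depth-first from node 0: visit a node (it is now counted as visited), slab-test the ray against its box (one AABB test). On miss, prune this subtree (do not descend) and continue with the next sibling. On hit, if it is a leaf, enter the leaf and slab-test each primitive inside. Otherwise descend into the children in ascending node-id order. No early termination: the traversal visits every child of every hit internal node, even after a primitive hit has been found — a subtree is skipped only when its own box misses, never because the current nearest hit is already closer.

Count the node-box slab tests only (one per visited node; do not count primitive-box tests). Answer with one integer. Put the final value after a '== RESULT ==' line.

Walk:
N0 x:[27,39] y:[83/3,124/3] z:[29/2,65/2] -> hit [83/3,65/2], descend [2, 7]
  N2 x:[27,98/3] y:[83/3,124/3] z:[15,30] -> hit [83/3,30], descend [5, 8]
    N5 x:[27,98/3] y:[83/3,94/3] z:[15,30] -> hit [83/3,30] leaf, test {P3@t=29, P5(miss), P9(miss)}
    N8 x:[27,95/3] y:[112/3,124/3] z:[41/2,28] -> miss, prune
  N7 x:[107/3,39] y:[89/3,36] z:[29/2,65/2] -> miss, prune

Summary -> nodes [0, 2, 5, 8, 7]; box-tests=5; leaf-entries=1; first=P3

== RESULT ==
5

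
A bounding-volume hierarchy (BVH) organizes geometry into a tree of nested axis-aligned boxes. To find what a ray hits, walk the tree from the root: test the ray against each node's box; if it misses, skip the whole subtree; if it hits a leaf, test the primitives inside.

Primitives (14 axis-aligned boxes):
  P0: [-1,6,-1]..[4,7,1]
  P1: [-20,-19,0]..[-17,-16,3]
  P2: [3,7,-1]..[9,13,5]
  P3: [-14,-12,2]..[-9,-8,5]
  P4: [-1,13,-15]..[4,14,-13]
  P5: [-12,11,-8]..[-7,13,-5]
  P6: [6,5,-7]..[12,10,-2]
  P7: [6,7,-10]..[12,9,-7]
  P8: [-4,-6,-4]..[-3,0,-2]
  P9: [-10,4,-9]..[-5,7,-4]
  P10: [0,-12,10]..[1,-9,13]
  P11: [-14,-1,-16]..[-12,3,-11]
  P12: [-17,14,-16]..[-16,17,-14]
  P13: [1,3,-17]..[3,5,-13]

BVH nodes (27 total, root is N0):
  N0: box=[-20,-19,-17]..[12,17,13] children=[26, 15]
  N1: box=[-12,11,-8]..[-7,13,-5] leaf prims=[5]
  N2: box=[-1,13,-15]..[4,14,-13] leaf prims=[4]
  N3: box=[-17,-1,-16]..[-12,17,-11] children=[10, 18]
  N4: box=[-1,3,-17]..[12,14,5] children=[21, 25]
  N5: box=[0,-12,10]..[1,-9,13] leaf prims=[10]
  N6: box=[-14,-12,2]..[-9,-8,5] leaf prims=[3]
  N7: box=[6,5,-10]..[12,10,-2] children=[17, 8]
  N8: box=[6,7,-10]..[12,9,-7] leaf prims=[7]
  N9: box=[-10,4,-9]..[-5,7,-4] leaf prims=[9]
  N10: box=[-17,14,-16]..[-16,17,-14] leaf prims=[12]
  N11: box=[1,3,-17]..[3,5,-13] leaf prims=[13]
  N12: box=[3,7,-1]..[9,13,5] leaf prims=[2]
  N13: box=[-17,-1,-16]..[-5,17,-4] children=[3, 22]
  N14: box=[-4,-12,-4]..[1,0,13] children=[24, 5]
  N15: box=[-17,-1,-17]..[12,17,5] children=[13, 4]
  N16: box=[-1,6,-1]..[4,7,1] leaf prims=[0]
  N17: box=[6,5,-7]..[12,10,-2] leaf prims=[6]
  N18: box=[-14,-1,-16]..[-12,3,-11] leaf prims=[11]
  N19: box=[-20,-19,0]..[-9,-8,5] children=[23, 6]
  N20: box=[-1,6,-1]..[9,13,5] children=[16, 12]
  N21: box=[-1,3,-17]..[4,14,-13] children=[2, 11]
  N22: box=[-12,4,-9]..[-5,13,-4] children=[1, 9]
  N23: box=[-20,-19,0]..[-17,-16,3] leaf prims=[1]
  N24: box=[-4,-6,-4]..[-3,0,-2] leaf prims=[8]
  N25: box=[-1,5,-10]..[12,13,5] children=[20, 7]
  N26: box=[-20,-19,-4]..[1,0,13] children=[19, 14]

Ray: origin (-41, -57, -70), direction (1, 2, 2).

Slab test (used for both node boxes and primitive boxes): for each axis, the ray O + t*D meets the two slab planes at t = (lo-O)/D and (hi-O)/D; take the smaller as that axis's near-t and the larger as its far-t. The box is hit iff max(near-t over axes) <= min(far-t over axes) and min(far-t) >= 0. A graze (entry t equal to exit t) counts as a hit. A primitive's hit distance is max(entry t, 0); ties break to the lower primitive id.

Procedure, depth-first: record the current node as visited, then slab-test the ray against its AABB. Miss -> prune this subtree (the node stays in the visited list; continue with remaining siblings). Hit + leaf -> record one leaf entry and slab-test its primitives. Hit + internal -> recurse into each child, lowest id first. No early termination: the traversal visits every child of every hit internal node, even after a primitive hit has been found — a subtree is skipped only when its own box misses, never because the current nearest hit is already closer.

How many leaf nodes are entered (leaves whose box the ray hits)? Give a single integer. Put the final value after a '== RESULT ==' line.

Trace the traversal:
N0 x:[21,53] y:[19,37] z:[53/2,83/2] -> hit [53/2,37], descend [15, 26]
  N15 x:[24,53] y:[28,37] z:[53/2,75/2] -> hit [28,37], descend [4, 13]
    N4 x:[40,53] y:[30,71/2] z:[53/2,75/2] -> miss, prune
    N13 x:[24,36] y:[28,37] z:[27,33] -> hit [28,33], descend [3, 22]
      N3 x:[24,29] y:[28,37] z:[27,59/2] -> hit [28,29], descend [10, 18]
        N10 x:[24,25] y:[71/2,37] z:[27,28] -> miss, prune
        N18 x:[27,29] y:[28,30] z:[27,59/2] -> hit [28,29] leaf, test {P11@t=28}
      N22 x:[29,36] y:[61/2,35] z:[61/2,33] -> hit [61/2,33], descend [1, 9]
        N1 x:[29,34] y:[34,35] z:[31,65/2] -> miss, prune
        N9 x:[31,36] y:[61/2,32] z:[61/2,33] -> hit [31,32] leaf, test {P9@t=31}
  N26 x:[21,42] y:[19,57/2] z:[33,83/2] -> miss, prune

order=[0, 15, 4, 13, 3, 10, 18, 22, 1, 9, 26]  |boxes|=11  |leaves|=2  hit=P11

== RESULT ==
2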